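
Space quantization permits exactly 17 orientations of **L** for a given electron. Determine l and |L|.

l = 8, |L| = 6√2 ℏ ≈ 8.485ℏ

2l + 1 = 17 ⇒ l = 8.
|L| = ℏ√(l(l+1)) = ℏ√(8·9) = 6√2 ℏ.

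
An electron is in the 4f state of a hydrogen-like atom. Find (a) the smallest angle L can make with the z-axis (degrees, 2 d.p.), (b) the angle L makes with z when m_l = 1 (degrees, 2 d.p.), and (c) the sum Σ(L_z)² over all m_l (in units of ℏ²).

θ_min ≈ 30.00°; θ(m_l=1) ≈ 73.22°; Σ(L_z)² = 28 ℏ²

The 4f subshell has l = 3.
cos θ_min = 3/√12, so θ_min ≈ 30.00°.
For m_l = 1: cos θ = 1/√12, θ ≈ 73.22°.
Σ m_l² = 28, so Σ(L_z)² = 28 ℏ².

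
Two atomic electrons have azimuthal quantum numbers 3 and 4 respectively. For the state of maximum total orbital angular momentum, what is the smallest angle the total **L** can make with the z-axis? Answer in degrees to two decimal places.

Angular momentum addition gives L = |l₁ − l₂|, …, l₁ + l₂.
L ∈ {1, 2, 3, 4, 5, 6, 7}.
The maximum is L = 7, with |L_tot| = ℏ√(7·8) = 2√14 ℏ.
The minimum angle with z is arccos(7/√56) ≈ 20.70°.

θ_min ≈ 20.70°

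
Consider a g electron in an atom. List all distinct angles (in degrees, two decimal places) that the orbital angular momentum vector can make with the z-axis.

θ ∈ {26.57°, 47.87°, 63.43°, 77.08°, 90.00°, 102.92°, 116.57°, 132.13°, 153.43°}

G corresponds to l = 4.
|L| = √(l(l+1)) ℏ = 2√5 ℏ.
cos θ = m_l/√20 for each m_l ∈ {-4, -3, -2, -1, 0, 1, 2, 3, 4}.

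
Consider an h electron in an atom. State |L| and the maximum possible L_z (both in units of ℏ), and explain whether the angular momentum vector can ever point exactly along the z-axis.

No: L_z,max = 5ℏ < |L| = √30 ℏ ≈ 5.477ℏ

The letter h corresponds to l = 5.
|L| = √30 ℏ ≈ 5.4772ℏ, while L_z,max = lℏ = 5ℏ.
Since |L| > L_z,max, the vector can never point exactly along z; the closest it comes is θ_min = arccos(5/√30) ≈ 24.1°.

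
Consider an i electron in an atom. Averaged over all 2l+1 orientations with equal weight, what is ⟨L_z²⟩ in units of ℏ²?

⟨L_z²⟩ = 14 ℏ²

For an i orbital, l = 6.
m_l ∈ {-6, -5, -4, -3, -2, -1, 0, 1, 2, 3, 4, 5, 6}.
⟨L_z²⟩ = ℏ²·l(l+1)/3 = 14ℏ².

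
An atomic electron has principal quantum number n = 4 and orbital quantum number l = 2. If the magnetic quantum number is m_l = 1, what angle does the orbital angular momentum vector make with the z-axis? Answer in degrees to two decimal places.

|L| = ℏ√(l(l+1)) = √6 ℏ.
L_z = m_l ℏ = 1ℏ.
cos θ = L_z/|L| = 1/√6, so θ ≈ 65.91°.

θ ≈ 65.91°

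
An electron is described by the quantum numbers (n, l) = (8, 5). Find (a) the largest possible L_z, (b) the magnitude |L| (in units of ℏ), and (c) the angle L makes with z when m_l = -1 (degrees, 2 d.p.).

L_z,max = 5ℏ; |L| = √30 ℏ ≈ 5.477ℏ; θ(m_l=-1) ≈ 100.52°

L_z,max = lℏ = 5ℏ.
|L| = ℏ√(5·6) = √30 ℏ ≈ 5.477ℏ.
For m_l = -1: cos θ = -1/√30, θ ≈ 100.52°.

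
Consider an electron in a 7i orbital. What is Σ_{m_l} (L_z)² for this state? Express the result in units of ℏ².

For 7i, l = 6.
m_l ∈ {-6, -5, -4, -3, -2, -1, 0, 1, 2, 3, 4, 5, 6}.
Σ m_l² = 2·(1 + 4 + 9 + 16 + 25 + 36) = 182.

Σ(L_z)² = 182 ℏ²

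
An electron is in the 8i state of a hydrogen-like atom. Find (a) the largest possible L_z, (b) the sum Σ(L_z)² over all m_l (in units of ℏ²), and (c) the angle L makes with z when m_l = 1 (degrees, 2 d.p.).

For 8i, l = 6.
L_z,max = lℏ = 6ℏ.
Σ m_l² = 182, so Σ(L_z)² = 182 ℏ².
For m_l = 1: cos θ = 1/√42, θ ≈ 81.12°.

L_z,max = 6ℏ; Σ(L_z)² = 182 ℏ²; θ(m_l=1) ≈ 81.12°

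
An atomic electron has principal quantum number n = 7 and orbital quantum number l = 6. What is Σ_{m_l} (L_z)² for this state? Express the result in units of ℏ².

Σ(L_z)² = 182 ℏ²

m_l runs from −6 to 6, i.e. {-6, -5, -4, -3, -2, -1, 0, 1, 2, 3, 4, 5, 6}.
Σ m_l² = l(l+1)(2l+1)/3 = 6·7·13/3 = 182.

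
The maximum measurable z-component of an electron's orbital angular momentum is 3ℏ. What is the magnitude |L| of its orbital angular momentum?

|L| = 2√3 ℏ ≈ 3.464ℏ

Since max m_l = l, l = 3.
Then |L| = ℏ√(3·4) = 2√3 ℏ.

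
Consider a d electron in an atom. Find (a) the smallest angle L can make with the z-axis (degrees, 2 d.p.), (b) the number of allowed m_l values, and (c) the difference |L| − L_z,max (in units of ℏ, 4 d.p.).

θ_min ≈ 35.26°; 5 values; |L|−L_z,max ≈ 0.4495ℏ

A d state has l = 2.
cos θ_min = 2/√6, so θ_min ≈ 35.26°.
There are 2l+1 = 5 values of m_l.
|L| − L_z,max = (√6 − 2)ℏ ≈ 0.4495ℏ.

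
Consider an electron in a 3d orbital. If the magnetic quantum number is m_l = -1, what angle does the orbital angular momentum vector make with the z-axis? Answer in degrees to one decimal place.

θ ≈ 114.1°

3d means n = 3, l = 2.
|L| = ℏ√(l(l+1)) = √6 ℏ.
L_z = m_l ℏ = −1ℏ.
cos θ = L_z/|L| = -1/√6, so θ ≈ 114.1°.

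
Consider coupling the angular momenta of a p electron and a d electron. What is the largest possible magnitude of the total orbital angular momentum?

Angular momentum addition gives L = |l₁ − l₂|, …, l₁ + l₂.
Allowed values: L = 1, 2, 3.
The largest magnitude corresponds to L = 3: |L_tot| = ℏ√(3·4) = 2√3 ℏ.

|L_tot|_max = 2√3 ℏ ≈ 3.464ℏ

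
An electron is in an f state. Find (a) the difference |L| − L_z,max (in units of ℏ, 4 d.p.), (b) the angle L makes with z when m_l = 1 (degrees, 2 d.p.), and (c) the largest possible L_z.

|L|−L_z,max ≈ 0.4641ℏ; θ(m_l=1) ≈ 73.22°; L_z,max = 3ℏ

An f state has l = 3.
|L| − L_z,max = (2√3 − 3)ℏ ≈ 0.4641ℏ.
For m_l = 1: cos θ = 1/√12, θ ≈ 73.22°.
L_z,max = lℏ = 3ℏ.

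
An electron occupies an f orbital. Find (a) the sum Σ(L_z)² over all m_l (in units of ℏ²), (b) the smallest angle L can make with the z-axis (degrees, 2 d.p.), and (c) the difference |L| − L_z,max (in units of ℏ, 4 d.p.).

Σ(L_z)² = 28 ℏ²; θ_min ≈ 30.00°; |L|−L_z,max ≈ 0.4641ℏ

F corresponds to l = 3.
Σ m_l² = 28, so Σ(L_z)² = 28 ℏ².
cos θ_min = 3/√12, so θ_min ≈ 30.00°.
|L| − L_z,max = (2√3 − 3)ℏ ≈ 0.4641ℏ.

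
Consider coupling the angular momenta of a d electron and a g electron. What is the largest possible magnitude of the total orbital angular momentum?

L runs from |2 − 4| = 2 to 2 + 4 = 6.
So L can be 2, 3, 4, 5, 6.
The largest magnitude corresponds to L = 6: |L_tot| = ℏ√(6·7) = √42 ℏ.

|L_tot|_max = √42 ℏ ≈ 6.481ℏ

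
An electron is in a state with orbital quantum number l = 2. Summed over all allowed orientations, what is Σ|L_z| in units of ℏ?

The allowed m_l values are -2, -1, 0, 1, 2.
Σ|m_l| = 2(1+2+…+2) = 6.

Σ|L_z| = 6 ℏ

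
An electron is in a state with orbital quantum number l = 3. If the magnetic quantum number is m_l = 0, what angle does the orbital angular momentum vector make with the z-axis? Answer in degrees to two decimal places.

|L|² = l(l+1)ℏ² = 12ℏ², so |L| = 2√3 ℏ.
L_z = m_l ℏ = 0ℏ.
cos θ = L_z/|L| = 0/√12, so θ ≈ 90.00°.

θ ≈ 90.00°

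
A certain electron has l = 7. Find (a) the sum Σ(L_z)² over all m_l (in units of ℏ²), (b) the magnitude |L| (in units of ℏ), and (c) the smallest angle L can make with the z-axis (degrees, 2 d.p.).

Σ(L_z)² = 280 ℏ²; |L| = 2√14 ℏ ≈ 7.483ℏ; θ_min ≈ 20.70°

Σ m_l² = 280, so Σ(L_z)² = 280 ℏ².
|L| = ℏ√(7·8) = 2√14 ℏ ≈ 7.483ℏ.
cos θ_min = 7/√56, so θ_min ≈ 20.70°.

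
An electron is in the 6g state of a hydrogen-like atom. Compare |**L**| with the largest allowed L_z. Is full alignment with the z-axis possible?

For 6g, l = 4.
|L| = 2√5 ℏ ≈ 4.4721ℏ, while L_z,max = lℏ = 4ℏ.
Since |L| > L_z,max, the vector can never point exactly along z; the closest it comes is θ_min = arccos(4/√20) ≈ 26.6°.

No: L_z,max = 4ℏ < |L| = 2√5 ℏ ≈ 4.472ℏ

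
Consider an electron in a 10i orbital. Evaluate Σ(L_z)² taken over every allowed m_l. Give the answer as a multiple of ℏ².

10i means n = 10, l = 6.
m_l runs from −6 to 6, i.e. {-6, -5, -4, -3, -2, -1, 0, 1, 2, 3, 4, 5, 6}.
Summing m² from −6 to 6: Σ m_l² = 182.

Σ(L_z)² = 182 ℏ²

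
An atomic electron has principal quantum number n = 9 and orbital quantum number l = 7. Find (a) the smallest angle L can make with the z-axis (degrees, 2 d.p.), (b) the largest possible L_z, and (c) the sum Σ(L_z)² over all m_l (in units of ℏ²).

θ_min ≈ 20.70°; L_z,max = 7ℏ; Σ(L_z)² = 280 ℏ²

cos θ_min = 7/√56, so θ_min ≈ 20.70°.
L_z,max = lℏ = 7ℏ.
Σ m_l² = 280, so Σ(L_z)² = 280 ℏ².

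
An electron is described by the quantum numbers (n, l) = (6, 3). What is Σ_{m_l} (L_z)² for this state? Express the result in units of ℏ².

m_l ∈ {-3, -2, -1, 0, 1, 2, 3}.
Summing m² from −3 to 3: Σ m_l² = 28.

Σ(L_z)² = 28 ℏ²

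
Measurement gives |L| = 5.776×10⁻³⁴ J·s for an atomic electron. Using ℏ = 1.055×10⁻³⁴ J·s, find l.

l = 5

In units of ℏ, |L| ≈ 5.475.
(|L|/ℏ)² = l(l+1) ≈ 29.97 ⇒ l = 5.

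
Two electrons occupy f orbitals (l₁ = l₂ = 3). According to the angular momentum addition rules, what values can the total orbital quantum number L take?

The total orbital quantum number L ranges from |l₁ − l₂| to l₁ + l₂ in integer steps.
L ∈ {0, 1, 2, 3, 4, 5, 6}.

L = 0, 1, 2, 3, 4, 5, 6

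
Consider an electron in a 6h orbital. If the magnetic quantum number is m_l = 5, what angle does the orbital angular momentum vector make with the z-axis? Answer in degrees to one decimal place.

θ ≈ 24.1°

The 6h subshell has l = 5.
|L|² = l(l+1)ℏ² = 30ℏ², so |L| = √30 ℏ.
L_z = m_l ℏ = 5ℏ.
cos θ = L_z/|L| = 5/√30, so θ ≈ 24.1°.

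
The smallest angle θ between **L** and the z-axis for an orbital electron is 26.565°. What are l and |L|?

l = 4, |L| = 2√5 ℏ ≈ 4.472ℏ

cos²θ_min = l/(l+1) = 0.8000.
Thus l = 0.8000/(1 − 0.8000) ≈ 4.
Then |L| = ℏ√(4·5) = 2√5 ℏ.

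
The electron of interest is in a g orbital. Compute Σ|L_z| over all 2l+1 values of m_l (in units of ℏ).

The letter g corresponds to l = 4.
m_l runs from −4 to 4, i.e. {-4, -3, -2, -1, 0, 1, 2, 3, 4}.
Σ|m_l| = l(l+1) = 20.

Σ|L_z| = 20 ℏ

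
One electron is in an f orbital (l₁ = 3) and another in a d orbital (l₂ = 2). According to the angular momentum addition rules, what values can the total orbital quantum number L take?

The total orbital quantum number L ranges from |l₁ − l₂| to l₁ + l₂ in integer steps.
So L can be 1, 2, 3, 4, 5.

L = 1, 2, 3, 4, 5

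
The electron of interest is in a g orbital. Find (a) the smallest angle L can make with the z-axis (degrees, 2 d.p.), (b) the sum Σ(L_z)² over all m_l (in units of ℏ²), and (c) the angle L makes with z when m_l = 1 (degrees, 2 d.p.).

θ_min ≈ 26.57°; Σ(L_z)² = 60 ℏ²; θ(m_l=1) ≈ 77.08°

The letter g corresponds to l = 4.
cos θ_min = 4/√20, so θ_min ≈ 26.57°.
Σ m_l² = 60, so Σ(L_z)² = 60 ℏ².
For m_l = 1: cos θ = 1/√20, θ ≈ 77.08°.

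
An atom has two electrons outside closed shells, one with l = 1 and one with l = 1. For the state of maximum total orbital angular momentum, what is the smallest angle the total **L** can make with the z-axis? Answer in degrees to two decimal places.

θ_min ≈ 35.26°

By the triangle rule, |l₁ − l₂| ≤ L ≤ l₁ + l₂.
Allowed values: L = 0, 1, 2.
The maximum is L = 2, with |L_tot| = ℏ√(2·3) = √6 ℏ.
The minimum angle with z is arccos(2/√6) ≈ 35.26°.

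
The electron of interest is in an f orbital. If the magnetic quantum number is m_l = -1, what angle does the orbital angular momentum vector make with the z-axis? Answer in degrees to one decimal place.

θ ≈ 106.8°

F corresponds to l = 3.
|L|² = l(l+1)ℏ² = 12ℏ², so |L| = 2√3 ℏ.
L_z = m_l ℏ = −1ℏ.
cos θ = L_z/|L| = -1/√12, so θ ≈ 106.8°.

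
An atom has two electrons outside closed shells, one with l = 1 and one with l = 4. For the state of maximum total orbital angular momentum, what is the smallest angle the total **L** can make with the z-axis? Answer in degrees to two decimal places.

θ_min ≈ 24.09°

The total orbital quantum number L ranges from |l₁ − l₂| to l₁ + l₂ in integer steps.
So L can be 3, 4, 5.
The maximum is L = 5, with |L_tot| = ℏ√(5·6) = √30 ℏ.
The minimum angle with z is arccos(5/√30) ≈ 24.09°.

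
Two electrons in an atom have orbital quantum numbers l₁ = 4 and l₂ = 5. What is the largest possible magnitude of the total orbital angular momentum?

|L_tot|_max = 3√10 ℏ ≈ 9.487ℏ

Angular momentum addition gives L = |l₁ − l₂|, …, l₁ + l₂.
L ∈ {1, 2, 3, 4, 5, 6, 7, 8, 9}.
The largest magnitude corresponds to L = 9: |L_tot| = ℏ√(9·10) = 3√10 ℏ.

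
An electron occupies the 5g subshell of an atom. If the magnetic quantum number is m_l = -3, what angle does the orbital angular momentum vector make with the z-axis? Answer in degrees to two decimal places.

θ ≈ 132.13°

5g means n = 5, l = 4.
|L|² = l(l+1)ℏ² = 20ℏ², so |L| = 2√5 ℏ.
L_z = m_l ℏ = −3ℏ.
cos θ = L_z/|L| = -3/√20, so θ ≈ 132.13°.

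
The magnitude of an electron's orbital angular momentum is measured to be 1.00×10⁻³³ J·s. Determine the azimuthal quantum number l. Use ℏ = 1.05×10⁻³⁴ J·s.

|L|/ℏ = (1.00×10⁻³³)/(1.05×10⁻³⁴) ≈ 9.524.
(|L|/ℏ)² = l(l+1) ≈ 90.70 ⇒ l = 9.

l = 9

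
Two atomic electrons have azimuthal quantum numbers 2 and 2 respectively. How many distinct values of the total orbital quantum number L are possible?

5

L runs from |2 − 2| = 0 to 2 + 2 = 4.
So L can be 0, 1, 2, 3, 4.
That is 5 values.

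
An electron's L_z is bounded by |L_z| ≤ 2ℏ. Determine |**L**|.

|L| = √6 ℏ ≈ 2.449ℏ

The maximum L_z equals lℏ, giving l = 2.
Then |L| = ℏ√(2·3) = √6 ℏ.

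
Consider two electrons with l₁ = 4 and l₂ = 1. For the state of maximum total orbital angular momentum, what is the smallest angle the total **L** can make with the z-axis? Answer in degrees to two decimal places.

L runs from |4 − 1| = 3 to 4 + 1 = 5.
L ∈ {3, 4, 5}.
The maximum is L = 5, with |L_tot| = ℏ√(5·6) = √30 ℏ.
The minimum angle with z is arccos(5/√30) ≈ 24.09°.

θ_min ≈ 24.09°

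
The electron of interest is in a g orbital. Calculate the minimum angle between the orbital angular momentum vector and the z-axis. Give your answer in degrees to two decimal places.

A g state has l = 4.
|L|² = l(l+1)ℏ² = 20ℏ², so |L| = 2√5 ℏ.
The smallest angle corresponds to the largest L_z, i.e. m_l = l = 4, giving L_z = 4ℏ.
cos θ_min = 4/√20, so θ_min ≈ 26.57°.

θ_min ≈ 26.57°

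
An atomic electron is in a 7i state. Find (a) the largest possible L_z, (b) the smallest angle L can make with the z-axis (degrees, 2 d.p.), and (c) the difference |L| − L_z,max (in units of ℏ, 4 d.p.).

L_z,max = 6ℏ; θ_min ≈ 22.21°; |L|−L_z,max ≈ 0.4807ℏ

The 7i subshell has l = 6.
L_z,max = lℏ = 6ℏ.
cos θ_min = 6/√42, so θ_min ≈ 22.21°.
|L| − L_z,max = (√42 − 6)ℏ ≈ 0.4807ℏ.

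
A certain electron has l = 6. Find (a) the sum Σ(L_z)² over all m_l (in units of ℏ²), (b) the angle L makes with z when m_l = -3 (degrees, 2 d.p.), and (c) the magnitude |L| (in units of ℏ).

Σ m_l² = 182, so Σ(L_z)² = 182 ℏ².
For m_l = -3: cos θ = -3/√42, θ ≈ 117.58°.
|L| = ℏ√(6·7) = √42 ℏ ≈ 6.481ℏ.

Σ(L_z)² = 182 ℏ²; θ(m_l=-3) ≈ 117.58°; |L| = √42 ℏ ≈ 6.481ℏ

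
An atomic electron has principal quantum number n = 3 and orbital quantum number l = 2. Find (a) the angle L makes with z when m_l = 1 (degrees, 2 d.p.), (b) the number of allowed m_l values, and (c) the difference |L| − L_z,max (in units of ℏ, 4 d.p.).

For m_l = 1: cos θ = 1/√6, θ ≈ 65.91°.
There are 2l+1 = 5 values of m_l.
|L| − L_z,max = (√6 − 2)ℏ ≈ 0.4495ℏ.

θ(m_l=1) ≈ 65.91°; 5 values; |L|−L_z,max ≈ 0.4495ℏ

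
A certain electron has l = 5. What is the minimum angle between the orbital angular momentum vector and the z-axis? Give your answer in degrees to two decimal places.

|L| = √(l(l+1)) ℏ = √30 ℏ.
The smallest angle corresponds to the largest L_z, i.e. m_l = l = 5, giving L_z = 5ℏ.
cos θ_min = 5/√30, so θ_min ≈ 24.09°.

θ_min ≈ 24.09°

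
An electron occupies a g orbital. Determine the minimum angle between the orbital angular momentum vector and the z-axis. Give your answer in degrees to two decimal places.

θ_min ≈ 26.57°

For a g orbital, l = 4.
|L|² = l(l+1)ℏ² = 20ℏ², so |L| = 2√5 ℏ.
The smallest angle corresponds to the largest L_z, i.e. m_l = l = 4, giving L_z = 4ℏ.
cos θ_min = 4/√20, so θ_min ≈ 26.57°.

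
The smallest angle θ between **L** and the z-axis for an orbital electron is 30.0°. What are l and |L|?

l = 3, |L| = 2√3 ℏ ≈ 3.464ℏ

cos²θ_min = l/(l+1) = 0.7500.
Solving: l = 3.
Then |L| = ℏ√(3·4) = 2√3 ℏ.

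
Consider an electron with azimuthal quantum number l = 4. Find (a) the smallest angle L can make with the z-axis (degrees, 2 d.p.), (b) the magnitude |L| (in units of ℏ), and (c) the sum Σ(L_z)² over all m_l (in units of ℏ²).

θ_min ≈ 26.57°; |L| = 2√5 ℏ ≈ 4.472ℏ; Σ(L_z)² = 60 ℏ²

cos θ_min = 4/√20, so θ_min ≈ 26.57°.
|L| = ℏ√(4·5) = 2√5 ℏ ≈ 4.472ℏ.
Σ m_l² = 60, so Σ(L_z)² = 60 ℏ².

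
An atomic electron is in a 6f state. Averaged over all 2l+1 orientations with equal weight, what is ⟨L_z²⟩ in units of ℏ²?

⟨L_z²⟩ = 4 ℏ²

The 6f subshell has l = 3.
m_l ∈ {-3, -2, -1, 0, 1, 2, 3}.
Average of L_z² over 7 states: 28/7 ℏ² = 4 ℏ².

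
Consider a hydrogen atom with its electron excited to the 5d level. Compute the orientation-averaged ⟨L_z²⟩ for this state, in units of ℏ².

The 5d level has l = 2.
The allowed m_l values are -2, -1, 0, 1, 2.
⟨L_z²⟩ = ℏ²·(Σ m_l²)/(2l+1) = ℏ²·10/5 = 2ℏ².

⟨L_z²⟩ = 2 ℏ²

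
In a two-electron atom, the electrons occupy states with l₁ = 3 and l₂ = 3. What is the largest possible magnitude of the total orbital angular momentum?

By the triangle rule, |l₁ − l₂| ≤ L ≤ l₁ + l₂.
Allowed values: L = 0, 1, 2, 3, 4, 5, 6.
The largest magnitude corresponds to L = 6: |L_tot| = ℏ√(6·7) = √42 ℏ.

|L_tot|_max = √42 ℏ ≈ 6.481ℏ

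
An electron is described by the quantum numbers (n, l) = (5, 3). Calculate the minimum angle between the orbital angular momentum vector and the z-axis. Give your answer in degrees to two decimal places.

θ_min ≈ 30.00°

|L| = √(l(l+1)) ℏ = 2√3 ℏ.
The smallest angle corresponds to the largest L_z, i.e. m_l = l = 3, giving L_z = 3ℏ.
cos θ_min = 3/√12, so θ_min ≈ 30.00°.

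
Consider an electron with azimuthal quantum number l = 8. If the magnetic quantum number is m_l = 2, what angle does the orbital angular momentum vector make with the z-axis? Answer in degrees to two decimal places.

θ ≈ 76.37°

|L| = ℏ√(l(l+1)) = 6√2 ℏ.
L_z = m_l ℏ = 2ℏ.
cos θ = L_z/|L| = 2/√72, so θ ≈ 76.37°.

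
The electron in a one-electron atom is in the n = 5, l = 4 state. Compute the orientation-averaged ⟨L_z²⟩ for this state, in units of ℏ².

The allowed m_l values are -4, -3, -2, -1, 0, 1, 2, 3, 4.
⟨L_z²⟩ = ℏ²·(Σ m_l²)/(2l+1) = ℏ²·60/9 = 6.667ℏ².

⟨L_z²⟩ = 6.667 ℏ²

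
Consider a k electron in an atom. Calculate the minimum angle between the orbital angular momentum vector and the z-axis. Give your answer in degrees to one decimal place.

θ_min ≈ 20.7°

A k state has l = 7.
|L|² = l(l+1)ℏ² = 56ℏ², so |L| = 2√14 ℏ.
The smallest angle corresponds to the largest L_z, i.e. m_l = l = 7, giving L_z = 7ℏ.
cos θ_min = 7/√56, so θ_min ≈ 20.7°.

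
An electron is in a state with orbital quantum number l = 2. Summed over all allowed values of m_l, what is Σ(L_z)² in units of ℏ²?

Σ(L_z)² = 10 ℏ²

m_l ∈ {-2, -1, 0, 1, 2}.
Summing m² from −2 to 2: Σ m_l² = 10.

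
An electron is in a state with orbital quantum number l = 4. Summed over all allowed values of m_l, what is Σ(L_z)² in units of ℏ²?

m_l ∈ {-4, -3, -2, -1, 0, 1, 2, 3, 4}.
Σ m_l² = 2·(1 + 4 + 9 + 16) = 60.

Σ(L_z)² = 60 ℏ²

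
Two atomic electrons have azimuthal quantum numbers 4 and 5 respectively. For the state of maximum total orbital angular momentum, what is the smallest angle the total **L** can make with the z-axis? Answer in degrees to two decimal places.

θ_min ≈ 18.43°

By the triangle rule, |l₁ − l₂| ≤ L ≤ l₁ + l₂.
Allowed values: L = 1, 2, 3, 4, 5, 6, 7, 8, 9.
The maximum is L = 9, with |L_tot| = ℏ√(9·10) = 3√10 ℏ.
The minimum angle with z is arccos(9/√90) ≈ 18.43°.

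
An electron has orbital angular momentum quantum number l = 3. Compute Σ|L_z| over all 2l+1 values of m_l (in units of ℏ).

m_l ∈ {-3, -2, -1, 0, 1, 2, 3}.
Σ|m_l| = 2·3(3+1)/2 = 12.

Σ|L_z| = 12 ℏ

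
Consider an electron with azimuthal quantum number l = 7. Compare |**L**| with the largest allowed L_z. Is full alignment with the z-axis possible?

No: L_z,max = 7ℏ < |L| = 2√14 ℏ ≈ 7.483ℏ

|L| = 2√14 ℏ ≈ 7.4833ℏ, while L_z,max = lℏ = 7ℏ.
Since |L| > L_z,max, the vector can never point exactly along z; the closest it comes is θ_min = arccos(7/√56) ≈ 20.7°.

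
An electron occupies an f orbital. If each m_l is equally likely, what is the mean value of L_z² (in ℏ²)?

⟨L_z²⟩ = 4 ℏ²

The letter f corresponds to l = 3.
m_l runs from −3 to 3, i.e. {-3, -2, -1, 0, 1, 2, 3}.
⟨L_z²⟩ = ℏ²·l(l+1)/3 = 4ℏ².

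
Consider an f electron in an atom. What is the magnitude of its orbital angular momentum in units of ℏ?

|L| = 2√3 ℏ ≈ 3.464ℏ

The letter f corresponds to l = 3.
|L| = ℏ√(l(l+1)) = ℏ√(3·4) = 2√3 ℏ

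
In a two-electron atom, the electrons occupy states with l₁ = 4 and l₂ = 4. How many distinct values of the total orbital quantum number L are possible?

Angular momentum addition gives L = |l₁ − l₂|, …, l₁ + l₂.
L ∈ {0, 1, 2, 3, 4, 5, 6, 7, 8}.
That is 9 values.

9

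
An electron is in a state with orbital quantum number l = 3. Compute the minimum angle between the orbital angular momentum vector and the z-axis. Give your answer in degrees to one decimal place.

|L| = √(l(l+1)) ℏ = 2√3 ℏ.
The smallest angle corresponds to the largest L_z, i.e. m_l = l = 3, giving L_z = 3ℏ.
cos θ_min = 3/√12, so θ_min ≈ 30.0°.

θ_min ≈ 30.0°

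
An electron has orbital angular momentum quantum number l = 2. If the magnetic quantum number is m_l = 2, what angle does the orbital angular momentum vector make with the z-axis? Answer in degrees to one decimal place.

|L| = ℏ√(l(l+1)) = √6 ℏ.
L_z = m_l ℏ = 2ℏ.
cos θ = L_z/|L| = 2/√6, so θ ≈ 35.3°.

θ ≈ 35.3°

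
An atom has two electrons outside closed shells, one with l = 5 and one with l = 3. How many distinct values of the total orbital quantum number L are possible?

7

Angular momentum addition gives L = |l₁ − l₂|, …, l₁ + l₂.
So L can be 2, 3, 4, 5, 6, 7, 8.
That is 7 values.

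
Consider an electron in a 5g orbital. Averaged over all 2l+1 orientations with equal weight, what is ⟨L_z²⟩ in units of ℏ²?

The 5g subshell has l = 4.
The allowed m_l values are -4, -3, -2, -1, 0, 1, 2, 3, 4.
⟨L_z²⟩ = ℏ²·(Σ m_l²)/(2l+1) = ℏ²·60/9 = 6.667ℏ².

⟨L_z²⟩ = 6.667 ℏ²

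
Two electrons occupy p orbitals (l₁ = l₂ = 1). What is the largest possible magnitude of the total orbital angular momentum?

By the triangle rule, |l₁ − l₂| ≤ L ≤ l₁ + l₂.
L ∈ {0, 1, 2}.
The largest magnitude corresponds to L = 2: |L_tot| = ℏ√(2·3) = √6 ℏ.

|L_tot|_max = √6 ℏ ≈ 2.449ℏ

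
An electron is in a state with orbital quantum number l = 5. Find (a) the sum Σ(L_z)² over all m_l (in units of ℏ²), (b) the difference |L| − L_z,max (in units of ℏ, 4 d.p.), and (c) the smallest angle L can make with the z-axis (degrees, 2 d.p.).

Σ(L_z)² = 110 ℏ²; |L|−L_z,max ≈ 0.4772ℏ; θ_min ≈ 24.09°

Σ m_l² = 110, so Σ(L_z)² = 110 ℏ².
|L| − L_z,max = (√30 − 5)ℏ ≈ 0.4772ℏ.
cos θ_min = 5/√30, so θ_min ≈ 24.09°.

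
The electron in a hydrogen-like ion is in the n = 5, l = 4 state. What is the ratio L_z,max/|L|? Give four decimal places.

L_z,max/|L| = 0.8944

|L| = 2√5 ℏ ≈ 4.4721ℏ, while L_z,max = lℏ = 4ℏ.
L_z,max/|L| = 4/√20 = 0.8944.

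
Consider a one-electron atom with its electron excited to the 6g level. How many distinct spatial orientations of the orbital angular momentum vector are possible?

9

The 6g level has l = 4.
The number of m_l values is 2l + 1 = 2·4 + 1 = 9.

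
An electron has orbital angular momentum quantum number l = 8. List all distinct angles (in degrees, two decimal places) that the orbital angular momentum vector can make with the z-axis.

θ ∈ {19.47°, 34.42°, 45.00°, 53.90°, 61.87°, 69.30°, 76.37°, 83.23°, 90.00°, 96.77°, 103.63°, 110.70°, 118.13°, 126.10°, 135.00°, 145.58°, 160.53°}

|L| = √(l(l+1)) ℏ = 6√2 ℏ.
cos θ = m_l/√72 for each m_l ∈ {-8, -7, -6, -5, -4, -3, -2, -1, 0, 1, 2, 3, 4, 5, 6, 7, 8}.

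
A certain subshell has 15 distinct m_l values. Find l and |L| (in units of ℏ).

l = 7, |L| = 2√14 ℏ ≈ 7.483ℏ

2l + 1 = 15 ⇒ l = 7.
Then |L| = √(l(l+1)) ℏ = 2√14 ℏ.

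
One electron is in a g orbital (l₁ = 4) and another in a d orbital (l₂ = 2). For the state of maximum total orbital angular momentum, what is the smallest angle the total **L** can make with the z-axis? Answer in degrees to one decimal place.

θ_min ≈ 22.2°

The total orbital quantum number L ranges from |l₁ − l₂| to l₁ + l₂ in integer steps.
Allowed values: L = 2, 3, 4, 5, 6.
The maximum is L = 6, with |L_tot| = ℏ√(6·7) = √42 ℏ.
The minimum angle with z is arccos(6/√42) ≈ 22.2°.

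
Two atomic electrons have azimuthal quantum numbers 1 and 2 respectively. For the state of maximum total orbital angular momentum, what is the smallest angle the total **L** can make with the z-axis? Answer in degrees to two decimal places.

Angular momentum addition gives L = |l₁ − l₂|, …, l₁ + l₂.
So L can be 1, 2, 3.
The maximum is L = 3, with |L_tot| = ℏ√(3·4) = 2√3 ℏ.
The minimum angle with z is arccos(3/√12) ≈ 30.00°.

θ_min ≈ 30.00°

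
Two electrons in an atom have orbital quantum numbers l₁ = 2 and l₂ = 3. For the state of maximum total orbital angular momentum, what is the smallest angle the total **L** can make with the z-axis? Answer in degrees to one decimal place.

L runs from |2 − 3| = 1 to 2 + 3 = 5.
So L can be 1, 2, 3, 4, 5.
The maximum is L = 5, with |L_tot| = ℏ√(5·6) = √30 ℏ.
The minimum angle with z is arccos(5/√30) ≈ 24.1°.

θ_min ≈ 24.1°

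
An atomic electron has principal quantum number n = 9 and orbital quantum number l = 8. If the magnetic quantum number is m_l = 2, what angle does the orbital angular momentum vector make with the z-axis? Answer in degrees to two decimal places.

θ ≈ 76.37°

|L|² = l(l+1)ℏ² = 72ℏ², so |L| = 6√2 ℏ.
L_z = m_l ℏ = 2ℏ.
cos θ = L_z/|L| = 2/√72, so θ ≈ 76.37°.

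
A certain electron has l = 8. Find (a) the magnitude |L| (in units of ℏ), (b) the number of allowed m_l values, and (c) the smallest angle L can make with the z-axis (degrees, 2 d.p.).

|L| = ℏ√(8·9) = 6√2 ℏ ≈ 8.485ℏ.
There are 2l+1 = 17 values of m_l.
cos θ_min = 8/√72, so θ_min ≈ 19.47°.

|L| = 6√2 ℏ ≈ 8.485ℏ; 17 values; θ_min ≈ 19.47°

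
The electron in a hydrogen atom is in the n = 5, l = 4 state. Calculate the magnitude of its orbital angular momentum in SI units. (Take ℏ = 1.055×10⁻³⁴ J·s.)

|L| = 4.718×10⁻³⁴ J·s

|L| = ℏ√(l(l+1)) = ℏ√(4·5) = 2√5 ℏ
Numerically, |L| = 4.472 × (1.055×10⁻³⁴ J·s) = 4.718×10⁻³⁴ J·s.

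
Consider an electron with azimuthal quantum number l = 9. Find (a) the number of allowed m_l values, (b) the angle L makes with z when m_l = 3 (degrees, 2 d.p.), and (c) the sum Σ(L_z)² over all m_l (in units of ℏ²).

There are 2l+1 = 19 values of m_l.
For m_l = 3: cos θ = 3/√90, θ ≈ 71.57°.
Σ m_l² = 570, so Σ(L_z)² = 570 ℏ².

19 values; θ(m_l=3) ≈ 71.57°; Σ(L_z)² = 570 ℏ²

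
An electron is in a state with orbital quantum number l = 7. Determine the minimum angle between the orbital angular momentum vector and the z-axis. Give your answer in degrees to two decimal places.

|L| = √(l(l+1)) ℏ = 2√14 ℏ.
The smallest angle corresponds to the largest L_z, i.e. m_l = l = 7, giving L_z = 7ℏ.
cos θ_min = 7/√56, so θ_min ≈ 20.70°.

θ_min ≈ 20.70°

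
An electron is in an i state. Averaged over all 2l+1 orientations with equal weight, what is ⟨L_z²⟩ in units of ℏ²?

I corresponds to l = 6.
m_l runs from −6 to 6, i.e. {-6, -5, -4, -3, -2, -1, 0, 1, 2, 3, 4, 5, 6}.
⟨L_z²⟩ = ℏ²·(Σ m_l²)/(2l+1) = ℏ²·182/13 = 14ℏ².

⟨L_z²⟩ = 14 ℏ²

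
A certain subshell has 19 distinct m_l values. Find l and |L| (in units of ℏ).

l = 9, |L| = 3√10 ℏ ≈ 9.487ℏ

19 = 2l + 1, so l = (19−1)/2 = 9.
|L| = ℏ√(l(l+1)) = ℏ√(9·10) = 3√10 ℏ.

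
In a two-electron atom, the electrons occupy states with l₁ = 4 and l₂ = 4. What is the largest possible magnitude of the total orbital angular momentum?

|L_tot|_max = 6√2 ℏ ≈ 8.485ℏ

L runs from |4 − 4| = 0 to 4 + 4 = 8.
L ∈ {0, 1, 2, 3, 4, 5, 6, 7, 8}.
The largest magnitude corresponds to L = 8: |L_tot| = ℏ√(8·9) = 6√2 ℏ.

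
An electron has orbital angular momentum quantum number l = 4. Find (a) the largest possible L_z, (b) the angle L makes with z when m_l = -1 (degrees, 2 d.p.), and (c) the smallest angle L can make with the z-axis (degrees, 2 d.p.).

L_z,max = lℏ = 4ℏ.
For m_l = -1: cos θ = -1/√20, θ ≈ 102.92°.
cos θ_min = 4/√20, so θ_min ≈ 26.57°.

L_z,max = 4ℏ; θ(m_l=-1) ≈ 102.92°; θ_min ≈ 26.57°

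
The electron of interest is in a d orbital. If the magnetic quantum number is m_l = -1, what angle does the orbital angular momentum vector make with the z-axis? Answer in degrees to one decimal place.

A d state has l = 2.
|L|² = l(l+1)ℏ² = 6ℏ², so |L| = √6 ℏ.
L_z = m_l ℏ = −1ℏ.
cos θ = L_z/|L| = -1/√6, so θ ≈ 114.1°.

θ ≈ 114.1°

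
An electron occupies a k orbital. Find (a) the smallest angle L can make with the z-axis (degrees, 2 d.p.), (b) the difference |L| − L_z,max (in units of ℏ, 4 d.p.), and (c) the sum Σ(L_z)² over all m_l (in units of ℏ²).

A k state has l = 7.
cos θ_min = 7/√56, so θ_min ≈ 20.70°.
|L| − L_z,max = (2√14 − 7)ℏ ≈ 0.4833ℏ.
Σ m_l² = 280, so Σ(L_z)² = 280 ℏ².

θ_min ≈ 20.70°; |L|−L_z,max ≈ 0.4833ℏ; Σ(L_z)² = 280 ℏ²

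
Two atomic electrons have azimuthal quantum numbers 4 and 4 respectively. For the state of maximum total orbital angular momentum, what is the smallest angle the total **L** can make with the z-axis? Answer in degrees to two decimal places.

θ_min ≈ 19.47°

L runs from |4 − 4| = 0 to 4 + 4 = 8.
So L can be 0, 1, 2, 3, 4, 5, 6, 7, 8.
The maximum is L = 8, with |L_tot| = ℏ√(8·9) = 6√2 ℏ.
The minimum angle with z is arccos(8/√72) ≈ 19.47°.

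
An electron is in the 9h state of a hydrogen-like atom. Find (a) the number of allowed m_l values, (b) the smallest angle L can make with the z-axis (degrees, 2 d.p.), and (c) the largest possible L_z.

9h means n = 9, l = 5.
There are 2l+1 = 11 values of m_l.
cos θ_min = 5/√30, so θ_min ≈ 24.09°.
L_z,max = lℏ = 5ℏ.

11 values; θ_min ≈ 24.09°; L_z,max = 5ℏ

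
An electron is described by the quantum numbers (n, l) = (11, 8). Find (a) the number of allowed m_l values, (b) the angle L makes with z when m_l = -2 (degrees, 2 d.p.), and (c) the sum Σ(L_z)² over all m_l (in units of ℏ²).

There are 2l+1 = 17 values of m_l.
For m_l = -2: cos θ = -2/√72, θ ≈ 103.63°.
Σ m_l² = 408, so Σ(L_z)² = 408 ℏ².

17 values; θ(m_l=-2) ≈ 103.63°; Σ(L_z)² = 408 ℏ²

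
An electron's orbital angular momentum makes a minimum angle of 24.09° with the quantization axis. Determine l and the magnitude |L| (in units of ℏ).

l = 5, |L| = √30 ℏ ≈ 5.477ℏ

At minimum angle, m_l = l, so cos θ = l/√(l(l+1)); cos²θ = l/(l+1) = 0.8334.
l = cos²θ/sin²θ ≈ 5.
Then |L| = ℏ√(5·6) = √30 ℏ.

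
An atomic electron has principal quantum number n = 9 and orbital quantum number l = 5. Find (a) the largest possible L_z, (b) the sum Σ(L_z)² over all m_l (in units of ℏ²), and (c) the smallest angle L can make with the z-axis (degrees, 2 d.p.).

L_z,max = 5ℏ; Σ(L_z)² = 110 ℏ²; θ_min ≈ 24.09°

L_z,max = lℏ = 5ℏ.
Σ m_l² = 110, so Σ(L_z)² = 110 ℏ².
cos θ_min = 5/√30, so θ_min ≈ 24.09°.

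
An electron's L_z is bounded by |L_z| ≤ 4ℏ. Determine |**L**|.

|L| = 2√5 ℏ ≈ 4.472ℏ

L_z,max = lℏ, so l = 4.
Then |L| = ℏ√(4·5) = 2√5 ℏ.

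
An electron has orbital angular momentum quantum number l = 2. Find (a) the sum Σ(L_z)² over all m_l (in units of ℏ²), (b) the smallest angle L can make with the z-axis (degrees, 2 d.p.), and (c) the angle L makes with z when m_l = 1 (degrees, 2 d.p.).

Σ m_l² = 10, so Σ(L_z)² = 10 ℏ².
cos θ_min = 2/√6, so θ_min ≈ 35.26°.
For m_l = 1: cos θ = 1/√6, θ ≈ 65.91°.

Σ(L_z)² = 10 ℏ²; θ_min ≈ 35.26°; θ(m_l=1) ≈ 65.91°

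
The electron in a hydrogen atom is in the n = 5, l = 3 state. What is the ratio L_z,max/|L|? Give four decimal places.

L_z,max/|L| = 0.8660

|L| = 2√3 ℏ ≈ 3.4641ℏ, while L_z,max = lℏ = 3ℏ.
L_z,max/|L| = 3/√12 = 0.8660.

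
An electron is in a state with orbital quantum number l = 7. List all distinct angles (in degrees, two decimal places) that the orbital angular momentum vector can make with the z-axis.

|L| = ℏ√(l(l+1)) = 2√14 ℏ.
cos θ = m_l/√56 for each m_l ∈ {-7, -6, -5, -4, -3, -2, -1, 0, 1, 2, 3, 4, 5, 6, 7}.

θ ∈ {20.70°, 36.70°, 48.08°, 57.69°, 66.37°, 74.50°, 82.32°, 90.00°, 97.68°, 105.50°, 113.63°, 122.31°, 131.92°, 143.30°, 159.30°}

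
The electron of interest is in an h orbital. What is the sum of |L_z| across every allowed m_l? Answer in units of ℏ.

For an h orbital, l = 5.
m_l ∈ {-5, -4, -3, -2, -1, 0, 1, 2, 3, 4, 5}.
Σ|m_l| = l(l+1) = 30.

Σ|L_z| = 30 ℏ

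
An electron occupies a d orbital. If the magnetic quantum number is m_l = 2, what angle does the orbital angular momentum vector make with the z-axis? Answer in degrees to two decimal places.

θ ≈ 35.26°

A d state has l = 2.
|L|² = l(l+1)ℏ² = 6ℏ², so |L| = √6 ℏ.
L_z = m_l ℏ = 2ℏ.
cos θ = L_z/|L| = 2/√6, so θ ≈ 35.26°.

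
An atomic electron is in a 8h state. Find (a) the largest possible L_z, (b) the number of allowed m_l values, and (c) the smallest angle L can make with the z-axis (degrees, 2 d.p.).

L_z,max = 5ℏ; 11 values; θ_min ≈ 24.09°

The 8h subshell has l = 5.
L_z,max = lℏ = 5ℏ.
There are 2l+1 = 11 values of m_l.
cos θ_min = 5/√30, so θ_min ≈ 24.09°.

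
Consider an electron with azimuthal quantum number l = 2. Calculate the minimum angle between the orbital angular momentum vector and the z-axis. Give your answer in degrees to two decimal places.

θ_min ≈ 35.26°

|L| = √(l(l+1)) ℏ = √6 ℏ.
The smallest angle corresponds to the largest L_z, i.e. m_l = l = 2, giving L_z = 2ℏ.
cos θ_min = 2/√6, so θ_min ≈ 35.26°.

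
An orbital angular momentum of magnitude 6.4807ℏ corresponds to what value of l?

Since |L|² = l(l+1)ℏ², l(l+1) = 42.
l² + l − 42 = 0 ⇒ l = 6.

l = 6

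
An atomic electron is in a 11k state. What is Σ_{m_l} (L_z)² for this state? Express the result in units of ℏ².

For 11k, l = 7.
The allowed m_l values are -7, -6, -5, -4, -3, -2, -1, 0, 1, 2, 3, 4, 5, 6, 7.
Σ m_l² = 2·(1 + 4 + 9 + 16 + 25 + 36 + 49) = 280.

Σ(L_z)² = 280 ℏ²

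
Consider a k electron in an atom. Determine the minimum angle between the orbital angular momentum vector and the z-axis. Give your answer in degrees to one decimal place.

θ_min ≈ 20.7°

The letter k corresponds to l = 7.
|L| = ℏ√(l(l+1)) = 2√14 ℏ.
The smallest angle corresponds to the largest L_z, i.e. m_l = l = 7, giving L_z = 7ℏ.
cos θ_min = 7/√56, so θ_min ≈ 20.7°.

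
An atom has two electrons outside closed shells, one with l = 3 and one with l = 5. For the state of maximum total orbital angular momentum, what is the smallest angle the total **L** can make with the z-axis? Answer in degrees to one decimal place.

θ_min ≈ 19.5°

By the triangle rule, |l₁ − l₂| ≤ L ≤ l₁ + l₂.
L ∈ {2, 3, 4, 5, 6, 7, 8}.
The maximum is L = 8, with |L_tot| = ℏ√(8·9) = 6√2 ℏ.
The minimum angle with z is arccos(8/√72) ≈ 19.5°.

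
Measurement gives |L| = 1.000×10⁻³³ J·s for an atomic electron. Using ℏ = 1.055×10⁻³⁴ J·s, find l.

l = 9

|L|/ℏ = (1.000×10⁻³³)/(1.055×10⁻³⁴) ≈ 9.479.
(|L|/ℏ)² = l(l+1) ≈ 89.85 ⇒ l = 9.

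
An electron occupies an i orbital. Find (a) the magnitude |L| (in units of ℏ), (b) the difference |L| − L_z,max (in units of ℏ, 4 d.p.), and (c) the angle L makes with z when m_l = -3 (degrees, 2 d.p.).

The letter i corresponds to l = 6.
|L| = ℏ√(6·7) = √42 ℏ ≈ 6.481ℏ.
|L| − L_z,max = (√42 − 6)ℏ ≈ 0.4807ℏ.
For m_l = -3: cos θ = -3/√42, θ ≈ 117.58°.

|L| = √42 ℏ ≈ 6.481ℏ; |L|−L_z,max ≈ 0.4807ℏ; θ(m_l=-3) ≈ 117.58°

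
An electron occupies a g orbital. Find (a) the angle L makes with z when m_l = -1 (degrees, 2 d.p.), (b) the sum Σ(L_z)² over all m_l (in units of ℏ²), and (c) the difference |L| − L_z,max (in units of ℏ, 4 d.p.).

θ(m_l=-1) ≈ 102.92°; Σ(L_z)² = 60 ℏ²; |L|−L_z,max ≈ 0.4721ℏ

For a g orbital, l = 4.
For m_l = -1: cos θ = -1/√20, θ ≈ 102.92°.
Σ m_l² = 60, so Σ(L_z)² = 60 ℏ².
|L| − L_z,max = (2√5 − 4)ℏ ≈ 0.4721ℏ.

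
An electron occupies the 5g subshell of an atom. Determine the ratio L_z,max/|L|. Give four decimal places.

L_z,max/|L| = 0.8944

The 5g subshell has l = 4.
|L| = 2√5 ℏ ≈ 4.4721ℏ, while L_z,max = lℏ = 4ℏ.
L_z,max/|L| = 4/√20 = 0.8944.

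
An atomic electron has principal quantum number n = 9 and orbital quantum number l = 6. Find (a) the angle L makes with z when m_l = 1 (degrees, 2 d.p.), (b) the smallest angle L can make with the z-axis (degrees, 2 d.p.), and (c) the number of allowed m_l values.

For m_l = 1: cos θ = 1/√42, θ ≈ 81.12°.
cos θ_min = 6/√42, so θ_min ≈ 22.21°.
There are 2l+1 = 13 values of m_l.

θ(m_l=1) ≈ 81.12°; θ_min ≈ 22.21°; 13 values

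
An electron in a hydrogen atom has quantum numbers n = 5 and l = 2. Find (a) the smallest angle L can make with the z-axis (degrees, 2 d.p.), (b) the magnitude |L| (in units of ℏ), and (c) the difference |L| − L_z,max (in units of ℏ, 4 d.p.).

θ_min ≈ 35.26°; |L| = √6 ℏ ≈ 2.449ℏ; |L|−L_z,max ≈ 0.4495ℏ

cos θ_min = 2/√6, so θ_min ≈ 35.26°.
|L| = ℏ√(2·3) = √6 ℏ ≈ 2.449ℏ.
|L| − L_z,max = (√6 − 2)ℏ ≈ 0.4495ℏ.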